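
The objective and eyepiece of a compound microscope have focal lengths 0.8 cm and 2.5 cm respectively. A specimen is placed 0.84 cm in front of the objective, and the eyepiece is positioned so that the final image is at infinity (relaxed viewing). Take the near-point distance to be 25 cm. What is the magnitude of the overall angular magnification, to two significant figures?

200

Objective: 1/d_i = 1/f_obj - 1/d_o = 1/0.8 - 1/0.84 = 0.05952 cm^-1, so d_i = 16.800 cm.
m_obj = -d_i/d_o = -16.800/0.84 = -20.000.
Eyepiece angular magnification (image at infinity): M_eye = D/f_e = 25/2.5 = 10.000.
Overall M = m_obj x M_eye = (-20.000)(10.000) = -200.00.
|M| = 200.00.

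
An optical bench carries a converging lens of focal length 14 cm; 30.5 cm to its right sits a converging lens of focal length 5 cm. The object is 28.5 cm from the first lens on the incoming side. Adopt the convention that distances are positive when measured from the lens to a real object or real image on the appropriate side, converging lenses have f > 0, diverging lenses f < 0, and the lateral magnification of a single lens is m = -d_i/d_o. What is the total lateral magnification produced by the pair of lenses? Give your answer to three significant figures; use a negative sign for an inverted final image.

-2.39

Lens 1: 1/d_i1 = 1/f_1 - 1/d_o1 = 1/14 - 1/28.5 = 0.03634 cm^-1, so d_i1 = 27.517 cm.
m_1 = -(27.517)/28.5 = -0.9655.
The intermediate image is 27.517 cm to the right of lens 1, so d_o2 = L - d_i1 = 30.5 - 27.517 = 2.983 cm.
Lens 2: 1/d_i2 = 1/f_2 - 1/d_o2 = 1/5 - 1/(2.983) = -0.13526 cm^-1, so d_i2 = -7.393 cm.
m_2 = -(-7.393)/(2.983) = 2.4786.
The system's lateral magnification is m_1 m_2 = (-0.9655)(2.4786) = -2.3932.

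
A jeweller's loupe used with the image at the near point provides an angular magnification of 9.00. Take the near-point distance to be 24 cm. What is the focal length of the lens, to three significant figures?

For the image at the near point, M = 1 + D/f.
f = D/(M - 1) = 24/(9.0 - 1) = 3.000 cm.

3.00 cm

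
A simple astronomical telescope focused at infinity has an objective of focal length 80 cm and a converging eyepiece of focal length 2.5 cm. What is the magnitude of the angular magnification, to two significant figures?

32

|M| = f_obj/|f_eye| = 80/2.5 = 32.000.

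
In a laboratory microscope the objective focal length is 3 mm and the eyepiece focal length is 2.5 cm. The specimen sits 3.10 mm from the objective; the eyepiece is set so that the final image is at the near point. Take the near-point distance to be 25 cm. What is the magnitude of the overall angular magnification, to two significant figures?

330

Convert to cm: f_obj = 3 mm = 0.3 cm; d_o = 3.10 mm = 0.31 cm.
Objective: 1/d_i = 1/f_obj - 1/d_o = 1/0.3 - 1/0.31 = 0.10753 cm^-1, so d_i = 9.300 cm.
m_obj = -d_i/d_o = -9.300/0.31 = -30.000.
Eyepiece angular magnification (image at near point): M_eye = 1 + D/f_e = 1 + 25/2.5 = 11.000.
Overall M = m_obj x M_eye = (-30.000)(11.000) = -330.00.
|M| = 330.00.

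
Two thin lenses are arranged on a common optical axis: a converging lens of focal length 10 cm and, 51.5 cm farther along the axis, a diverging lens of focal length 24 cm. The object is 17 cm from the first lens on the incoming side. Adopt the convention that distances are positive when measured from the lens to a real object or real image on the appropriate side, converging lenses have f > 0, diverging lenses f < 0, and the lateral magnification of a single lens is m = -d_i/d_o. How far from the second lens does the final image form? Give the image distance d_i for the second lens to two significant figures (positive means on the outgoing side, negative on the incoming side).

Lens 1: 1/d_i1 = 1/f_1 - 1/d_o1 = 1/10 - 1/17 = 0.04118 cm^-1, so d_i1 = 24.286 cm.
The intermediate image is 24.286 cm to the right of lens 1, so d_o2 = L - d_i1 = 51.5 - 24.286 = 27.214 cm.
Lens 2: 1/d_i2 = 1/f_2 - 1/d_o2 = 1/(-24) - 1/(27.214) = -0.07841 cm^-1, so d_i2 = -12.753 cm.

-13 cm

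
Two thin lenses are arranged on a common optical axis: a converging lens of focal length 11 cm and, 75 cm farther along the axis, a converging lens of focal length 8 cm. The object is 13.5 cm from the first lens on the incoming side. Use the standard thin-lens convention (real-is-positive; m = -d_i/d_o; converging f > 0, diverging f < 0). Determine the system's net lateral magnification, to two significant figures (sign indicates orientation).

4.6

First lens: d_i1 = 1/(1/11 - 1/13.5) = 59.400 cm.
m_1 = -(59.400)/13.5 = -4.4000.
The intermediate image is 59.400 cm to the right of lens 1, so d_o2 = L - d_i1 = 75 - 59.400 = 15.600 cm.
Second lens: d_i2 = 1/(1/8 - 1/(15.600)) = 16.421 cm.
m_2 = -(16.421)/(15.600) = -1.0526.
Total m = m_1 x m_2 = (-4.4000)(-1.0526) = 4.6316.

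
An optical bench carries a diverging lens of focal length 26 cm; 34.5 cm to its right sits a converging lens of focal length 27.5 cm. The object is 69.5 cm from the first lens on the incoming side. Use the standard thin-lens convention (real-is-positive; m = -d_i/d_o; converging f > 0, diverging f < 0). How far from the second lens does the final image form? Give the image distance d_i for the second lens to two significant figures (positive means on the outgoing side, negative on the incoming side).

57 cm

Applying the thin-lens equation to the first lens, 1/(-26) = 1/69.5 + 1/d_i1, which gives d_i1 = -18.921 cm.
With d_i1 < 0 the first image is virtual and lies on the object side; the object distance for lens 2 is d_o2 = 34.5 - (-18.921) = 53.421 cm.
Applying the thin-lens equation again with f_2 = 27.5 cm and d_o2 = 53.421 cm gives d_i2 = 56.675 cm.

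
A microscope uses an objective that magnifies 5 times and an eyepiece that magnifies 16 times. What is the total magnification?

80

The overall magnification of a compound microscope is the product of the objective and eyepiece magnifications:
M = M_obj x M_eye = 5 x 16 = 80.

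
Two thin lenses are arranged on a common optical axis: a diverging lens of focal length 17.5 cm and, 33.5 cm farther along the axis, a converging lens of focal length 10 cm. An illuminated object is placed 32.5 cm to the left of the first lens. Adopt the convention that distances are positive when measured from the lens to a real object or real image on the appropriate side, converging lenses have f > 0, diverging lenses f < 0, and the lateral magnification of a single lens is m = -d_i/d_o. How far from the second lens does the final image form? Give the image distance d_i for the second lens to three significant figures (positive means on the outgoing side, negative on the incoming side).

12.9 cm

First lens: d_i1 = 1/(1/(-17.5) - 1/32.5) = -11.375 cm.
With d_i1 < 0 the first image is virtual and lies on the object side; the object distance for lens 2 is d_o2 = 33.5 - (-11.375) = 44.875 cm.
Second lens: d_i2 = 1/(1/10 - 1/(44.875)) = 12.867 cm.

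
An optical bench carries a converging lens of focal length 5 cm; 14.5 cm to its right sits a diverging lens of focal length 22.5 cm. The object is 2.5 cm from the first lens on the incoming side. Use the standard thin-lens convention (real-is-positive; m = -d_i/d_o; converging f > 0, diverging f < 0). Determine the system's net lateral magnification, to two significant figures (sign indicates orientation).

1.1

Applying the thin-lens equation to the first lens, 1/5 = 1/2.5 + 1/d_i1, which gives d_i1 = -5.000 cm.
Its lateral magnification is m_1 = -d_i1/d_o1 = -(-5.000)/2.5 = 2.0000.
With d_i1 < 0 the first image is virtual and lies on the object side; the object distance for lens 2 is d_o2 = 14.5 - (-5.000) = 19.500 cm.
Applying the thin-lens equation again with f_2 = -22.5 cm and d_o2 = 19.500 cm gives d_i2 = -10.446 cm.
m_2 = -(-10.446)/(19.500) = 0.5357.
Overall magnification: m = m_1 m_2 = 1.0714.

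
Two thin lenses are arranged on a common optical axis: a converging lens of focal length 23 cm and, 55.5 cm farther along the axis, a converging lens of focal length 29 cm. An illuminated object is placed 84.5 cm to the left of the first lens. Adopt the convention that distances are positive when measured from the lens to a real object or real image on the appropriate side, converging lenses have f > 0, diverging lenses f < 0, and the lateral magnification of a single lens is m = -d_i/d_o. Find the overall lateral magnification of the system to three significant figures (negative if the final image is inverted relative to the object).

Lens 1: 1/d_i1 = 1/f_1 - 1/d_o1 = 1/23 - 1/84.5 = 0.03164 cm^-1, so d_i1 = 31.602 cm.
m_1 = -(31.602)/84.5 = -0.3740.
The intermediate image is 31.602 cm to the right of lens 1, so d_o2 = L - d_i1 = 55.5 - 31.602 = 23.898 cm.
Lens 2: 1/d_i2 = 1/f_2 - 1/d_o2 = 1/29 - 1/(23.898) = -0.00736 cm^-1, so d_i2 = -135.849 cm.
m_2 = -(-135.849)/(23.898) = 5.6845.
Total m = m_1 x m_2 = (-0.3740)(5.6845) = -2.1259.

-2.13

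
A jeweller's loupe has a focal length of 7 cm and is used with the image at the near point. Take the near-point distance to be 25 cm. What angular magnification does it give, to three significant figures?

M = 1 + D/f = 1 + 25/7 = 4.571.

4.57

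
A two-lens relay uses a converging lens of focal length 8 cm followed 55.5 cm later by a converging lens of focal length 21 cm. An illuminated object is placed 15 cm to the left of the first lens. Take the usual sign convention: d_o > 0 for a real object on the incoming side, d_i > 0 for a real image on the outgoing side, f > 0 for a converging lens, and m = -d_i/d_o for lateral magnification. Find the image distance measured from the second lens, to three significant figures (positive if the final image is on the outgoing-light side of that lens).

First lens: d_i1 = 1/(1/8 - 1/15) = 17.143 cm.
That image sits 38.357 cm in front of the second lens, so d_o2 = 38.357 cm.
Second lens: d_i2 = 1/(1/21 - 1/(38.357)) = 46.407 cm.

46.4 cm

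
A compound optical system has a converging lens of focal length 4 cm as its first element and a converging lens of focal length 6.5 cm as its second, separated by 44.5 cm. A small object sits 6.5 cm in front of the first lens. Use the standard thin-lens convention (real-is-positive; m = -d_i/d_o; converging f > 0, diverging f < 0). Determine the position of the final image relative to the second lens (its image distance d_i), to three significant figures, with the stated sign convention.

8.03 cm

First lens: d_i1 = 1/(1/4 - 1/6.5) = 10.400 cm.
Object distance for lens 2: d_o2 = 44.5 - 10.400 = 34.100 cm.
Second lens: d_i2 = 1/(1/6.5 - 1/(34.100)) = 8.031 cm.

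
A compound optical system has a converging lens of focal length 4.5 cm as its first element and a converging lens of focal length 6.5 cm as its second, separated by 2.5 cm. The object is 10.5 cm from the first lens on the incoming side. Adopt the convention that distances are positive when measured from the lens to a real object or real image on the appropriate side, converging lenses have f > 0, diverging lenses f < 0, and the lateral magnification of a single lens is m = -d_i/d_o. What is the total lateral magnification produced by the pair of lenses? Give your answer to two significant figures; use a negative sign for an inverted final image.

-0.41

Lens 1: 1/d_i1 = 1/f_1 - 1/d_o1 = 1/4.5 - 1/10.5 = 0.12698 cm^-1, so d_i1 = 7.875 cm.
m_1 = -(7.875)/10.5 = -0.7500.
This image would form 7.875 cm past lens 1, i.e. 5.375 cm beyond lens 2, so it is a virtual object for lens 2: d_o2 = 2.5 - 7.875 = -5.375 cm.
Lens 2: 1/d_i2 = 1/f_2 - 1/d_o2 = 1/6.5 - 1/(-5.375) = 0.33989 cm^-1, so d_i2 = 2.942 cm.
m_2 = -(2.942)/(-5.375) = 0.5474.
Total m = m_1 x m_2 = (-0.7500)(0.5474) = -0.4105.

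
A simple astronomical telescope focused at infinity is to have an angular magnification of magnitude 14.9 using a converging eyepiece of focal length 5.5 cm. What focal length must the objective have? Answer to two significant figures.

|M| = f_obj/|f_eye|, so f_obj = |M| x |f_eye| = 14.9 x 5.5 = 81.950 cm.

82 cm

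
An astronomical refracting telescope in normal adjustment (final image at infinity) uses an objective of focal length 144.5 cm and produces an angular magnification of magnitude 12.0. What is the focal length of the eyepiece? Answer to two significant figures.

|M| = f_obj/f_eye, so f_eye = f_obj/|M| = 144.5/12.0 = 12.042 cm.

12 cm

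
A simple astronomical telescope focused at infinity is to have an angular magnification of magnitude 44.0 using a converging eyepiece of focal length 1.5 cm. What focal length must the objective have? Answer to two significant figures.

66 cm

|M| = f_obj/|f_eye|, so f_obj = |M| x |f_eye| = 44.0 x 1.5 = 66.000 cm.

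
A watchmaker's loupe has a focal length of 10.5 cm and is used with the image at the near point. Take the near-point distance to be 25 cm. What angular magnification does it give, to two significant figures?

M = 1 + D/f = 1 + 25/10.5 = 3.381.

3.4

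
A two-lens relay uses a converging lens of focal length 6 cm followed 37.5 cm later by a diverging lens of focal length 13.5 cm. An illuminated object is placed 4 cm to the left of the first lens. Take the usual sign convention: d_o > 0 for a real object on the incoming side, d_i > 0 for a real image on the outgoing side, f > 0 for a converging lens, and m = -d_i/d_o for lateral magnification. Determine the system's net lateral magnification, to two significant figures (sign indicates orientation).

Lens 1: 1/d_i1 = 1/f_1 - 1/d_o1 = 1/6 - 1/4 = -0.08333 cm^-1, so d_i1 = -12.000 cm.
m_1 = -(-12.000)/4 = 3.0000.
The intermediate image is virtual, 12.000 cm to the left of lens 1, so d_o2 = L - d_i1 = 37.5 - (-12.000) = 49.500 cm.
Lens 2: 1/d_i2 = 1/f_2 - 1/d_o2 = 1/(-13.5) - 1/(49.500) = -0.09428 cm^-1, so d_i2 = -10.607 cm.
m_2 = -(-10.607)/(49.500) = 0.2143.
Overall magnification: m = m_1 m_2 = 0.6429.

0.64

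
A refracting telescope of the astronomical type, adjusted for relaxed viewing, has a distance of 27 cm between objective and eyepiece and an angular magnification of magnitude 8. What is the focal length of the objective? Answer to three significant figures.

24.0 cm

In normal adjustment the tube length equals f_obj + f_eye and |M| = f_obj/f_eye.
So f_obj = 8 f_eye and 8 f_eye + f_eye = 27 cm, giving f_eye = 27/9 = 3.000 cm and f_obj = 24.000 cm.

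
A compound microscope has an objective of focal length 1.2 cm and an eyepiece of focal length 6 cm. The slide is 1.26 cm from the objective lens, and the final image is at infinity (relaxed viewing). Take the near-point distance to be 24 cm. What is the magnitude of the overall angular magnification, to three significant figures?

80.0

Objective: 1/d_i = 1/f_obj - 1/d_o = 1/1.2 - 1/1.26 = 0.03968 cm^-1, so d_i = 25.200 cm.
m_obj = -d_i/d_o = -25.200/1.26 = -20.000.
Eyepiece angular magnification (image at infinity): M_eye = D/f_e = 24/6 = 4.000.
Overall M = m_obj x M_eye = (-20.000)(4.000) = -80.00.
|M| = 80.00.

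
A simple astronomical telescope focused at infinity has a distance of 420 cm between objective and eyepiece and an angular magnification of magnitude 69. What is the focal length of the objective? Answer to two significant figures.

410 cm

In normal adjustment the tube length equals f_obj + f_eye and |M| = f_obj/f_eye.
So f_obj = 69 f_eye and 69 f_eye + f_eye = 420 cm, giving f_eye = 420/70 = 6.000 cm and f_obj = 414.000 cm.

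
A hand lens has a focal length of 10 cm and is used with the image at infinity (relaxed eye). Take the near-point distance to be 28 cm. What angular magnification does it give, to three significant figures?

M = D/f = 28/10 = 2.800.

2.80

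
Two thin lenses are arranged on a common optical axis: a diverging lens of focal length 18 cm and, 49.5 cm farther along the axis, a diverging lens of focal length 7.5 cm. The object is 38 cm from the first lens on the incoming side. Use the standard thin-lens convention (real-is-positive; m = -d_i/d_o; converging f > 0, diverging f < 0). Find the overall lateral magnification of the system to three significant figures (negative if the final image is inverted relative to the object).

First lens: d_i1 = 1/(1/(-18) - 1/38) = -12.214 cm.
m_1 = -(-12.214)/38 = 0.3214.
With d_i1 < 0 the first image is virtual and lies on the object side; the object distance for lens 2 is d_o2 = 49.5 - (-12.214) = 61.714 cm.
Second lens: d_i2 = 1/(1/(-7.5) - 1/(61.714)) = -6.687 cm.
m_2 = -(-6.687)/(61.714) = 0.1084.
Overall magnification: m = m_1 m_2 = 0.0348.

0.0348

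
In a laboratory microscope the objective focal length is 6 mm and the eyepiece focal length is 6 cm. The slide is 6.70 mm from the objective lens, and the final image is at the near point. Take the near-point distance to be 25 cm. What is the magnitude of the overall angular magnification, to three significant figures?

Convert to cm: f_obj = 6 mm = 0.6 cm; d_o = 6.70 mm = 0.67 cm.
Objective: 1/d_i = 1/f_obj - 1/d_o = 1/0.6 - 1/0.67 = 0.17413 cm^-1, so d_i = 5.743 cm.
m_obj = -d_i/d_o = -5.743/0.67 = -8.571.
Eyepiece angular magnification (image at near point): M_eye = 1 + D/f_e = 1 + 25/6 = 5.167.
Overall M = m_obj x M_eye = (-8.571)(5.167) = -44.29.
|M| = 44.29.

44.3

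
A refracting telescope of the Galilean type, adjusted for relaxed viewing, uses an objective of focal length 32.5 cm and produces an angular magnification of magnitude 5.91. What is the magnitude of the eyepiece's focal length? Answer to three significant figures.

5.50 cm

|M| = f_obj/|f_eye|, so |f_eye| = f_obj/|M| = 32.5/5.91 = 5.499 cm.
(The eyepiece is diverging, so its signed focal length is -5.499 cm.)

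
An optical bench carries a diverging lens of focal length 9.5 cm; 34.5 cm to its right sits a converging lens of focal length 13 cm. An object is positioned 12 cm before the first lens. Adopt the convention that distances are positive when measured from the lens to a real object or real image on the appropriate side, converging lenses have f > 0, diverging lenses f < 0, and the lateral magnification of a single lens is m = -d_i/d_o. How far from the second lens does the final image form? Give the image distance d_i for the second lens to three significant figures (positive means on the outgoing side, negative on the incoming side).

Applying the thin-lens equation to the first lens, 1/(-9.5) = 1/12 + 1/d_i1, which gives d_i1 = -5.302 cm.
The intermediate image is virtual, 5.302 cm to the left of lens 1, so d_o2 = L - d_i1 = 34.5 - (-5.302) = 39.802 cm.
Applying the thin-lens equation again with f_2 = 13 cm and d_o2 = 39.802 cm gives d_i2 = 19.305 cm.

19.3 cm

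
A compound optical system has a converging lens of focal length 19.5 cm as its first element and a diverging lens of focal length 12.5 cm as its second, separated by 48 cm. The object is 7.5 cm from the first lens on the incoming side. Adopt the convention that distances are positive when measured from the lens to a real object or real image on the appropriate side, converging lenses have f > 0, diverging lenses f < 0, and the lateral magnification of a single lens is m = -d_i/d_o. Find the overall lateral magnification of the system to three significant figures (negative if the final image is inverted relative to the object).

0.279

First lens: d_i1 = 1/(1/19.5 - 1/7.5) = -12.188 cm.
m_1 = -(-12.188)/7.5 = 1.6250.
With d_i1 < 0 the first image is virtual and lies on the object side; the object distance for lens 2 is d_o2 = 48 - (-12.188) = 60.188 cm.
Second lens: d_i2 = 1/(1/(-12.5) - 1/(60.188)) = -10.350 cm.
m_2 = -(-10.350)/(60.188) = 0.1720.
Total m = m_1 x m_2 = (1.6250)(0.1720) = 0.2794.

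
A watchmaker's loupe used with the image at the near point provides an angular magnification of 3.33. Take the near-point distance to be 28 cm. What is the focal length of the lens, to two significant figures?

For the image at the near point, M = 1 + D/f.
f = D/(M - 1) = 28/(3.33 - 1) = 12.017 cm.

12 cm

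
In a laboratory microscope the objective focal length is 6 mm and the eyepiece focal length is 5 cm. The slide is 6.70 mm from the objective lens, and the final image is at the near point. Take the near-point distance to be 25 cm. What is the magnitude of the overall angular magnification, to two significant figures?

51

Convert to cm: f_obj = 6 mm = 0.6 cm; d_o = 6.70 mm = 0.67 cm.
Objective: 1/d_i = 1/f_obj - 1/d_o = 1/0.6 - 1/0.67 = 0.17413 cm^-1, so d_i = 5.743 cm.
m_obj = -d_i/d_o = -5.743/0.67 = -8.571.
Eyepiece angular magnification (image at near point): M_eye = 1 + D/f_e = 1 + 25/5 = 6.000.
Overall M = m_obj x M_eye = (-8.571)(6.000) = -51.43.
|M| = 51.43.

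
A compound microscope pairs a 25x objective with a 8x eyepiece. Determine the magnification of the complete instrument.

200

The overall magnification of a compound microscope is the product of the objective and eyepiece magnifications:
M = M_obj x M_eye = 25 x 8 = 200.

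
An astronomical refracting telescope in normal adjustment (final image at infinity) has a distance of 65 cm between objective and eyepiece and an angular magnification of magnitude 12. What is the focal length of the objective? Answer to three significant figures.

In normal adjustment the tube length equals f_obj + f_eye and |M| = f_obj/f_eye.
So f_obj = 12 f_eye and 12 f_eye + f_eye = 65 cm, giving f_eye = 65/13 = 5.000 cm and f_obj = 60.000 cm.

60.0 cm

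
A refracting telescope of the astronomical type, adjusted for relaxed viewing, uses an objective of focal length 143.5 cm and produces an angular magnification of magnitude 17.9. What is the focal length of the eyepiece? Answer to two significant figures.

8.0 cm

|M| = f_obj/f_eye, so f_eye = f_obj/|M| = 143.5/17.9 = 8.017 cm.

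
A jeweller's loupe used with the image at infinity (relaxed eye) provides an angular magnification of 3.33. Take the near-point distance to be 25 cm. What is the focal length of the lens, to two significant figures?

For the image at infinity, M = D/f.
f = D/M = 25/3.33 = 7.508 cm.

7.5 cm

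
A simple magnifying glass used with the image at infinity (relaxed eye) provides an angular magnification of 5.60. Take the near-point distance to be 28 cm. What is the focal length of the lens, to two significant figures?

5.0 cm

For the image at infinity, M = D/f.
f = D/M = 28/5.6 = 5.000 cm.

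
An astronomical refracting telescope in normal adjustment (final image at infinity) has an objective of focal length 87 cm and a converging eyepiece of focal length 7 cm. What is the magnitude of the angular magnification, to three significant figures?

12.4

|M| = f_obj/|f_eye| = 87/7 = 12.429.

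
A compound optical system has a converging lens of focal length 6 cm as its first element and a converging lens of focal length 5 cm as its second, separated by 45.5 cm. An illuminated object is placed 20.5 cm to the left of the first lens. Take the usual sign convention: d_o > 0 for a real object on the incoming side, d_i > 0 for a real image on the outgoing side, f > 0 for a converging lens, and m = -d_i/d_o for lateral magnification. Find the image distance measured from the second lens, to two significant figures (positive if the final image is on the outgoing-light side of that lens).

Applying the thin-lens equation to the first lens, 1/6 = 1/20.5 + 1/d_i1, which gives d_i1 = 8.483 cm.
The intermediate image is 8.483 cm to the right of lens 1, so d_o2 = L - d_i1 = 45.5 - 8.483 = 37.017 cm.
Applying the thin-lens equation again with f_2 = 5 cm and d_o2 = 37.017 cm gives d_i2 = 5.781 cm.

5.8 cm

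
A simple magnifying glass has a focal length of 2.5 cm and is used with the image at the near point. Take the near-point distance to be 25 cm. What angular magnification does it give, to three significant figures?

M = 1 + D/f = 1 + 25/2.5 = 11.000.

11.0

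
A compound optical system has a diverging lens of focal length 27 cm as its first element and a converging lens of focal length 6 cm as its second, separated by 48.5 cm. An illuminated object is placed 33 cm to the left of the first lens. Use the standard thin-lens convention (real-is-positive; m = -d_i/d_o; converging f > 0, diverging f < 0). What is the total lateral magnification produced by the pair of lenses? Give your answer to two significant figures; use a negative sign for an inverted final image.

-0.047

First lens: d_i1 = 1/(1/(-27) - 1/33) = -14.850 cm.
m_1 = -(-14.850)/33 = 0.4500.
The intermediate image is virtual, 14.850 cm to the left of lens 1, so d_o2 = L - d_i1 = 48.5 - (-14.850) = 63.350 cm.
Second lens: d_i2 = 1/(1/6 - 1/(63.350)) = 6.628 cm.
m_2 = -(6.628)/(63.350) = -0.1046.
Total m = m_1 x m_2 = (0.4500)(-0.1046) = -0.0471.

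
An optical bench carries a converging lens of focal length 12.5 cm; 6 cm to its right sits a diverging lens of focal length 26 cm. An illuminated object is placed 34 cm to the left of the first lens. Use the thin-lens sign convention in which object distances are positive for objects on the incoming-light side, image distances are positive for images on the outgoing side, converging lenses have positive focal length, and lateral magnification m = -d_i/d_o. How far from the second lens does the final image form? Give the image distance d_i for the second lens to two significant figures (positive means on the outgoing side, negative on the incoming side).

Lens 1: 1/d_i1 = 1/f_1 - 1/d_o1 = 1/12.5 - 1/34 = 0.05059 cm^-1, so d_i1 = 19.767 cm.
Since 19.767 cm > 6 cm, the first image lies past the second lens and serves as a virtual object: d_o2 = L - d_i1 = -13.767 cm.
Lens 2: 1/d_i2 = 1/f_2 - 1/d_o2 = 1/(-26) - 1/(-13.767) = 0.03417 cm^-1, so d_i2 = 29.262 cm.

29 cm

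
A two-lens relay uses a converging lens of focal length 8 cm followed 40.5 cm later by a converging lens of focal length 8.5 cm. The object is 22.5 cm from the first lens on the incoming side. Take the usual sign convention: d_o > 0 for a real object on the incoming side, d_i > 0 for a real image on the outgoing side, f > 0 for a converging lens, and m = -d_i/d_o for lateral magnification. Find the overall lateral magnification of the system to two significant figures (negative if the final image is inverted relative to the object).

0.24

First lens: d_i1 = 1/(1/8 - 1/22.5) = 12.414 cm.
m_1 = -(12.414)/22.5 = -0.5517.
The intermediate image is 12.414 cm to the right of lens 1, so d_o2 = L - d_i1 = 40.5 - 12.414 = 28.086 cm.
Second lens: d_i2 = 1/(1/8.5 - 1/(28.086)) = 12.189 cm.
m_2 = -(12.189)/(28.086) = -0.4340.
Overall magnification: m = m_1 m_2 = 0.2394.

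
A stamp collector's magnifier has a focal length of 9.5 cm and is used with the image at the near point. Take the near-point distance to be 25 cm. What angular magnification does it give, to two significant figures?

3.6

M = 1 + D/f = 1 + 25/9.5 = 3.632.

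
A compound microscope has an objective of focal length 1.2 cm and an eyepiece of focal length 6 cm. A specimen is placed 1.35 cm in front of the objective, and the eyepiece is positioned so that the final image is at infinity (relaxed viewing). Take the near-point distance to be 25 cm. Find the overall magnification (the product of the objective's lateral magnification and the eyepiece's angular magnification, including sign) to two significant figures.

-33

Objective: 1/d_i = 1/f_obj - 1/d_o = 1/1.2 - 1/1.35 = 0.09259 cm^-1, so d_i = 10.800 cm.
m_obj = -d_i/d_o = -10.800/1.35 = -8.000.
Eyepiece angular magnification (image at infinity): M_eye = D/f_e = 25/6 = 4.167.
Overall M = m_obj x M_eye = (-8.000)(4.167) = -33.33.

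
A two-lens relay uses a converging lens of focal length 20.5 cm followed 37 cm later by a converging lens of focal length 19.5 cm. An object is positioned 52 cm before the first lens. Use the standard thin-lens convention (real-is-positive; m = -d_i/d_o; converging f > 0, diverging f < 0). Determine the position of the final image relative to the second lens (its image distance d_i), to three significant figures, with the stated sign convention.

Applying the thin-lens equation to the first lens, 1/20.5 = 1/52 + 1/d_i1, which gives d_i1 = 33.841 cm.
Object distance for lens 2: d_o2 = 37 - 33.841 = 3.159 cm.
Applying the thin-lens equation again with f_2 = 19.5 cm and d_o2 = 3.159 cm gives d_i2 = -3.769 cm.

-3.77 cm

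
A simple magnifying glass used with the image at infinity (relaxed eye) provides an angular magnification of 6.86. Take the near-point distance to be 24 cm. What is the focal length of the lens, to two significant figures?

For the image at infinity, M = D/f.
f = D/M = 24/6.86 = 3.499 cm.

3.5 cm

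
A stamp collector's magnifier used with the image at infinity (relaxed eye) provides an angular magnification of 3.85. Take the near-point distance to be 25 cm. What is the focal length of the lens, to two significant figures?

For the image at infinity, M = D/f.
f = D/M = 25/3.85 = 6.494 cm.

6.5 cm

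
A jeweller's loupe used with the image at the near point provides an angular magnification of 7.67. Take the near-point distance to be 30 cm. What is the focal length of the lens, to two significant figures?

For the image at the near point, M = 1 + D/f.
f = D/(M - 1) = 30/(7.67 - 1) = 4.498 cm.

4.5 cm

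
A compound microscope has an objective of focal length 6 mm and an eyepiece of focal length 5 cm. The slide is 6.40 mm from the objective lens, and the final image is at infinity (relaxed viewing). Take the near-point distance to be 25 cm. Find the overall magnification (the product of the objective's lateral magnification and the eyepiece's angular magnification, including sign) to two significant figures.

-75

Convert to cm: f_obj = 6 mm = 0.6 cm; d_o = 6.40 mm = 0.64 cm.
Objective: 1/d_i = 1/f_obj - 1/d_o = 1/0.6 - 1/0.64 = 0.10417 cm^-1, so d_i = 9.600 cm.
m_obj = -d_i/d_o = -9.600/0.64 = -15.000.
Eyepiece angular magnification (image at infinity): M_eye = D/f_e = 25/5 = 5.000.
Overall M = m_obj x M_eye = (-15.000)(5.000) = -75.00.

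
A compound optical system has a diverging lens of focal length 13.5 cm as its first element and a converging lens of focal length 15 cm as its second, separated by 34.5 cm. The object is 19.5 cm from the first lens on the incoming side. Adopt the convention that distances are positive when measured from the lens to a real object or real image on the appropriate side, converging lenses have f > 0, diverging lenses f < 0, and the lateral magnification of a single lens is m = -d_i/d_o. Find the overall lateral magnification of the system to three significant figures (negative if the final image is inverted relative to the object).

-0.223

First lens: d_i1 = 1/(1/(-13.5) - 1/19.5) = -7.977 cm.
m_1 = -(-7.977)/19.5 = 0.4091.
With d_i1 < 0 the first image is virtual and lies on the object side; the object distance for lens 2 is d_o2 = 34.5 - (-7.977) = 42.477 cm.
Second lens: d_i2 = 1/(1/15 - 1/(42.477)) = 23.189 cm.
m_2 = -(23.189)/(42.477) = -0.5459.
The system's lateral magnification is m_1 m_2 = (0.4091)(-0.5459) = -0.2233.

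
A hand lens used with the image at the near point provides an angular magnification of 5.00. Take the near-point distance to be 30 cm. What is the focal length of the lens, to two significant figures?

For the image at the near point, M = 1 + D/f.
f = D/(M - 1) = 30/(5.0 - 1) = 7.500 cm.

7.5 cm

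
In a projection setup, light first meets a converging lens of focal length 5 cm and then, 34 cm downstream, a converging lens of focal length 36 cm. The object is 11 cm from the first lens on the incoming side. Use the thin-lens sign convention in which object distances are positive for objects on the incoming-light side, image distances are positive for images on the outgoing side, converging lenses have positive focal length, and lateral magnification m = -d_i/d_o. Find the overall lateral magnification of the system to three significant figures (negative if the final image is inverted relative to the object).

-2.69

Lens 1: 1/d_i1 = 1/f_1 - 1/d_o1 = 1/5 - 1/11 = 0.10909 cm^-1, so d_i1 = 9.167 cm.
m_1 = -(9.167)/11 = -0.8333.
The intermediate image is 9.167 cm to the right of lens 1, so d_o2 = L - d_i1 = 34 - 9.167 = 24.833 cm.
Lens 2: 1/d_i2 = 1/f_2 - 1/d_o2 = 1/36 - 1/(24.833) = -0.01249 cm^-1, so d_i2 = -80.060 cm.
m_2 = -(-80.060)/(24.833) = 3.2239.
The system's lateral magnification is m_1 m_2 = (-0.8333)(3.2239) = -2.6866.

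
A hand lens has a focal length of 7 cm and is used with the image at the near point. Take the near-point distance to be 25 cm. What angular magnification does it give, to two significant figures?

M = 1 + D/f = 1 + 25/7 = 4.571.

4.6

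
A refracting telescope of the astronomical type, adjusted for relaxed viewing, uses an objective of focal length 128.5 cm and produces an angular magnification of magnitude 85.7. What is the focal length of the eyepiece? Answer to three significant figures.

|M| = f_obj/f_eye, so f_eye = f_obj/|M| = 128.5/85.7 = 1.499 cm.

1.50 cm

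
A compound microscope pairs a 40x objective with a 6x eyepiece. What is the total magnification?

240

The overall magnification of a compound microscope is the product of the objective and eyepiece magnifications:
M = M_obj x M_eye = 40 x 6 = 240.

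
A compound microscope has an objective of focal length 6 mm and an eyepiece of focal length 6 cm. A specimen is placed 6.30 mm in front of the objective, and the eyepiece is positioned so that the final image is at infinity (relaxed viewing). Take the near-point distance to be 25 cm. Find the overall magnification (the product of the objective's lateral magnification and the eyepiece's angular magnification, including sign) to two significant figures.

-83

Convert to cm: f_obj = 6 mm = 0.6 cm; d_o = 6.30 mm = 0.63 cm.
Objective: 1/d_i = 1/f_obj - 1/d_o = 1/0.6 - 1/0.63 = 0.07937 cm^-1, so d_i = 12.600 cm.
m_obj = -d_i/d_o = -12.600/0.63 = -20.000.
Eyepiece angular magnification (image at infinity): M_eye = D/f_e = 25/6 = 4.167.
Overall M = m_obj x M_eye = (-20.000)(4.167) = -83.33.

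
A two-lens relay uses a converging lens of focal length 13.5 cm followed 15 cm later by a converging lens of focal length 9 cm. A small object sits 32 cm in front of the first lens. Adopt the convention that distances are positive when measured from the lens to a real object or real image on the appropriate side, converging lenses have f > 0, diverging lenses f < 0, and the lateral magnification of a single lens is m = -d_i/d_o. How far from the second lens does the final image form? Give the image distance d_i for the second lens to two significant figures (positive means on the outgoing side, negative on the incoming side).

4.3 cm

Lens 1: 1/d_i1 = 1/f_1 - 1/d_o1 = 1/13.5 - 1/32 = 0.04282 cm^-1, so d_i1 = 23.351 cm.
This image would form 23.351 cm past lens 1, i.e. 8.351 cm beyond lens 2, so it is a virtual object for lens 2: d_o2 = 15 - 23.351 = -8.351 cm.
Lens 2: 1/d_i2 = 1/f_2 - 1/d_o2 = 1/9 - 1/(-8.351) = 0.23085 cm^-1, so d_i2 = 4.332 cm.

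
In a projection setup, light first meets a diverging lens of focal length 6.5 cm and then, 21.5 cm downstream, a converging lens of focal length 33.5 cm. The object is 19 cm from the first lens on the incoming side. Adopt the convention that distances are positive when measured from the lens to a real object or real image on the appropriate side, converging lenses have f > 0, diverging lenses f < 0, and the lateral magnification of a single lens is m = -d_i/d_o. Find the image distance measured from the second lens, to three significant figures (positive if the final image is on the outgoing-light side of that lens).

-123 cm

First lens: d_i1 = 1/(1/(-6.5) - 1/19) = -4.843 cm.
The intermediate image is virtual, 4.843 cm to the left of lens 1, so d_o2 = L - d_i1 = 21.5 - (-4.843) = 26.343 cm.
Second lens: d_i2 = 1/(1/33.5 - 1/(26.343)) = -123.308 cm.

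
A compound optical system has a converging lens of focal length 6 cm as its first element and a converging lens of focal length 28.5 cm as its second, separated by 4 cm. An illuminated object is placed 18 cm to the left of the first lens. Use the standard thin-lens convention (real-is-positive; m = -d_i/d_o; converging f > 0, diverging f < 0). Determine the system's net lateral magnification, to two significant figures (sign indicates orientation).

First lens: d_i1 = 1/(1/6 - 1/18) = 9.000 cm.
m_1 = -(9.000)/18 = -0.5000.
Since 9.000 cm > 4 cm, the first image lies past the second lens and serves as a virtual object: d_o2 = L - d_i1 = -5.000 cm.
Second lens: d_i2 = 1/(1/28.5 - 1/(-5.000)) = 4.254 cm.
m_2 = -(4.254)/(-5.000) = 0.8507.
Total m = m_1 x m_2 = (-0.5000)(0.8507) = -0.4254.

-0.43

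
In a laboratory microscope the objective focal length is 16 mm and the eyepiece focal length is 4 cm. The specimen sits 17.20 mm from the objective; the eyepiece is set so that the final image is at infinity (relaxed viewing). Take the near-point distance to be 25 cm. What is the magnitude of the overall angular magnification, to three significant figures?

83.3

Convert to cm: f_obj = 16 mm = 1.6 cm; d_o = 17.20 mm = 1.72 cm.
Objective: 1/d_i = 1/f_obj - 1/d_o = 1/1.6 - 1/1.72 = 0.04360 cm^-1, so d_i = 22.933 cm.
m_obj = -d_i/d_o = -22.933/1.72 = -13.333.
Eyepiece angular magnification (image at infinity): M_eye = D/f_e = 25/4 = 6.250.
Overall M = m_obj x M_eye = (-13.333)(6.250) = -83.33.
|M| = 83.33.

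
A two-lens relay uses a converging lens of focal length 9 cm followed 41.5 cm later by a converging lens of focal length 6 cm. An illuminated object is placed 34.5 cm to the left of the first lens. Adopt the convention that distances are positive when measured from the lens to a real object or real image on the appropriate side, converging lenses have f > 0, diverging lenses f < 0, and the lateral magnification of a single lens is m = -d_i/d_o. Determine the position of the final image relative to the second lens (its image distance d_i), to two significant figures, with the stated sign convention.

Applying the thin-lens equation to the first lens, 1/9 = 1/34.5 + 1/d_i1, which gives d_i1 = 12.176 cm.
The intermediate image is 12.176 cm to the right of lens 1, so d_o2 = L - d_i1 = 41.5 - 12.176 = 29.324 cm.
Applying the thin-lens equation again with f_2 = 6 cm and d_o2 = 29.324 cm gives d_i2 = 7.544 cm.

7.5 cm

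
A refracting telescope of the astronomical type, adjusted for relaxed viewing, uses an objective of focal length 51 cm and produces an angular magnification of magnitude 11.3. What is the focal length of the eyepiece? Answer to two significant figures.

|M| = f_obj/f_eye, so f_eye = f_obj/|M| = 51/11.3 = 4.513 cm.

4.5 cm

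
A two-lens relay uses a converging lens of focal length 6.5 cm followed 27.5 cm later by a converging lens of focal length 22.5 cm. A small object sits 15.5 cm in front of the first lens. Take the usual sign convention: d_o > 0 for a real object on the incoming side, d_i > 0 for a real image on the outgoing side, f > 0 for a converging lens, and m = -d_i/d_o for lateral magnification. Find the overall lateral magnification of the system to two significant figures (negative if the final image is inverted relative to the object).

-2.6

First lens: d_i1 = 1/(1/6.5 - 1/15.5) = 11.194 cm.
m_1 = -(11.194)/15.5 = -0.7222.
The intermediate image is 11.194 cm to the right of lens 1, so d_o2 = L - d_i1 = 27.5 - 11.194 = 16.306 cm.
Second lens: d_i2 = 1/(1/22.5 - 1/(16.306)) = -59.226 cm.
m_2 = -(-59.226)/(16.306) = 3.6323.
Total m = m_1 x m_2 = (-0.7222)(3.6323) = -2.6233.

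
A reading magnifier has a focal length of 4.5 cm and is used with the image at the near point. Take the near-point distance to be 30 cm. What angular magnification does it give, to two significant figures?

7.7

M = 1 + D/f = 1 + 30/4.5 = 7.667.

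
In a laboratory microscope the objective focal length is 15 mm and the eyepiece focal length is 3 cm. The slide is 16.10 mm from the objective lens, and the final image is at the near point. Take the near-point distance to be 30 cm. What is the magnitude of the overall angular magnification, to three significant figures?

150

Convert to cm: f_obj = 15 mm = 1.5 cm; d_o = 16.10 mm = 1.61 cm.
Objective: 1/d_i = 1/f_obj - 1/d_o = 1/1.5 - 1/1.61 = 0.04555 cm^-1, so d_i = 21.955 cm.
m_obj = -d_i/d_o = -21.955/1.61 = -13.636.
Eyepiece angular magnification (image at near point): M_eye = 1 + D/f_e = 1 + 30/3 = 11.000.
Overall M = m_obj x M_eye = (-13.636)(11.000) = -150.00.
|M| = 150.00.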